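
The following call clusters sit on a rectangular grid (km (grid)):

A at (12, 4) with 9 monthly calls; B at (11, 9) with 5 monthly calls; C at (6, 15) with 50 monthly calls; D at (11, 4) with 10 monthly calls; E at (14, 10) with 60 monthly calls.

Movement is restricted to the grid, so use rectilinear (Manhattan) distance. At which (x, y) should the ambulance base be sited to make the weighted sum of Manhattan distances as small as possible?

(12, 10)

Manhattan distance separates: Σwᵢ(|x−xᵢ|+|y−yᵢ|) = Σwᵢ|x−xᵢ| + Σwᵢ|y−yᵢ|, so x and y are optimised independently as 1-D weighted medians.
Total weight W = 134; half = 67.
x-coordinate, sorted with cumulative weight:
  x=6 (C, w=50) cum 50
  x=11 (B, w=5) cum 55
  x=11 (D, w=10) cum 65
  x=12 (A, w=9) cum 74  ← median
  x=14 (E, w=60) cum 134
⇒ x* = 12
y-coordinate, sorted with cumulative weight:
  y=4 (A, w=9) cum 9
  y=4 (D, w=10) cum 19
  y=9 (B, w=5) cum 24
  y=10 (E, w=60) cum 84  ← median
  y=15 (C, w=50) cum 134
⇒ y* = 10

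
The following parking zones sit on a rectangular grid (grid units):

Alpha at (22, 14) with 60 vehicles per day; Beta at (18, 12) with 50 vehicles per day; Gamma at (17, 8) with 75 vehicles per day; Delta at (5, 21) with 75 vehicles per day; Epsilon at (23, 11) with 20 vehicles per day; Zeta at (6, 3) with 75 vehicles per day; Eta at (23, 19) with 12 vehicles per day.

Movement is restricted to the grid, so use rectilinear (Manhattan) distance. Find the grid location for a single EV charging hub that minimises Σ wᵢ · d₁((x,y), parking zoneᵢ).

(17, 12)

Manhattan distance separates: Σwᵢ(|x−xᵢ|+|y−yᵢ|) = Σwᵢ|x−xᵢ| + Σwᵢ|y−yᵢ|, so x and y are optimised independently as 1-D weighted medians.
Total weight W = 367; half = 183.5.
x-coordinate, sorted with cumulative weight:
  x=5 (Delta, w=75) cum 75
  x=6 (Zeta, w=75) cum 150
  x=17 (Gamma, w=75) cum 225  ← median
  x=18 (Beta, w=50) cum 275
  x=22 (Alpha, w=60) cum 335
  x=23 (Epsilon, w=20) cum 355
  x=23 (Eta, w=12) cum 367
⇒ x* = 17
y-coordinate, sorted with cumulative weight:
  y=3 (Zeta, w=75) cum 75
  y=8 (Gamma, w=75) cum 150
  y=11 (Epsilon, w=20) cum 170
  y=12 (Beta, w=50) cum 220  ← median
  y=14 (Alpha, w=60) cum 280
  y=19 (Eta, w=12) cum 292
  y=21 (Delta, w=75) cum 367
⇒ y* = 12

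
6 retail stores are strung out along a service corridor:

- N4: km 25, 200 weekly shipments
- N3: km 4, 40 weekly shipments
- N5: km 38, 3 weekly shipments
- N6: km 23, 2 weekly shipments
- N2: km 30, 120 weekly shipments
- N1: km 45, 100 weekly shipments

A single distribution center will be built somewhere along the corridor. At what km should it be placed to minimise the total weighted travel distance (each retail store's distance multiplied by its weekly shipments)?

For a sum of weighted absolute distances on a line, the optimum is the weighted median (not the mean). Total weight W = 465; half-weight = 232.5.
Sort by position and accumulate weight:
  km 4 (N3, w=40) → cum 40
  km 23 (N6, w=2) → cum 42
  km 25 (N4, w=200) → cum 242  ≥ 232.5 → median here
  km 30 (N2, w=120) → cum 362
  km 38 (N5, w=3) → cum 365
  km 45 (N1, w=100) → cum 465
Optimal location: km 25.

x = 25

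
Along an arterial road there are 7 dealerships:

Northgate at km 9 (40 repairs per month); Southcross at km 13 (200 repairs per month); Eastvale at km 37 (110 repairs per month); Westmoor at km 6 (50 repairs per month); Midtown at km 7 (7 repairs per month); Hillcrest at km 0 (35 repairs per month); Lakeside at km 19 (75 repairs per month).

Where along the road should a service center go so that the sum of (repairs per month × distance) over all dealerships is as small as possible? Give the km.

x = 13

For a sum of weighted absolute distances on a line, the optimum is the weighted median (not the mean). Total weight W = 517; half-weight = 258.5.
Sort by position and accumulate weight:
  km 0 (Hillcrest, w=35) → cum 35
  km 6 (Westmoor, w=50) → cum 85
  km 7 (Midtown, w=7) → cum 92
  km 9 (Northgate, w=40) → cum 132
  km 13 (Southcross, w=200) → cum 332  ≥ 258.5 → median here
  km 19 (Lakeside, w=75) → cum 407
  km 37 (Eastvale, w=110) → cum 517
Optimal location: km 13.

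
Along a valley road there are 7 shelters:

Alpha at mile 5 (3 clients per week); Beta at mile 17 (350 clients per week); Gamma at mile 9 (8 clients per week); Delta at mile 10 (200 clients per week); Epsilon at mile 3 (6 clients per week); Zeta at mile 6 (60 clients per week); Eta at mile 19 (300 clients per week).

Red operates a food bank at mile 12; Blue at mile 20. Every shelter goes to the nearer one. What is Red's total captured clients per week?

The indifferent point is the midpoint (12+20)/2 = 16; shelters left of it (closer to Red at 12) go to Red, those right go to Blue.
  Epsilon at 3 (w=6) → Red
  Alpha at 5 (w=3) → Red
  Zeta at 6 (w=60) → Red
  Gamma at 9 (w=8) → Red
  Delta at 10 (w=200) → Red
  Beta at 17 (w=350) → Blue
  Eta at 19 (w=300) → Blue
Red captures 277; Blue captures 650.

277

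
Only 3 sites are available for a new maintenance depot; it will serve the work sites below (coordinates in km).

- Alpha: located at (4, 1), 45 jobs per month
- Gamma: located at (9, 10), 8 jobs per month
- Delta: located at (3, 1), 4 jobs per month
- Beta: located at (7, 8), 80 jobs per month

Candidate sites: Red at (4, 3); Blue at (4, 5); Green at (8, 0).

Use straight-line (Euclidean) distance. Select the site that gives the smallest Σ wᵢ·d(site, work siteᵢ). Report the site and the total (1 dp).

Blue, total 592.5 km

Total weighted distance at each candidate:
  Red (4, 3): total = 634.2
  Blue (4, 5): total = 592.5
  Green (8, 0): total = 931.3
Minimum is at Blue with total 592.5 km.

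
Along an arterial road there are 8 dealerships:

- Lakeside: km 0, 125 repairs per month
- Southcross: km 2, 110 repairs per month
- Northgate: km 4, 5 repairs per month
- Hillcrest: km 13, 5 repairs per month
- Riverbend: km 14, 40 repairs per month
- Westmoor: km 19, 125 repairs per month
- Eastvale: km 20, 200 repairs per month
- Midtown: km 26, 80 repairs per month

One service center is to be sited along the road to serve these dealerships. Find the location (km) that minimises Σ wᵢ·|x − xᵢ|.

x = 19

For a sum of weighted absolute distances on a line, the optimum is the weighted median (not the mean). Total weight W = 690; half-weight = 345.
Sort by position and accumulate weight:
  km 0 (Lakeside, w=125) → cum 125
  km 2 (Southcross, w=110) → cum 235
  km 4 (Northgate, w=5) → cum 240
  km 13 (Hillcrest, w=5) → cum 245
  km 14 (Riverbend, w=40) → cum 285
  km 19 (Westmoor, w=125) → cum 410  ≥ 345 → median here
  km 20 (Eastvale, w=200) → cum 610
  km 26 (Midtown, w=80) → cum 690
Optimal location: km 19.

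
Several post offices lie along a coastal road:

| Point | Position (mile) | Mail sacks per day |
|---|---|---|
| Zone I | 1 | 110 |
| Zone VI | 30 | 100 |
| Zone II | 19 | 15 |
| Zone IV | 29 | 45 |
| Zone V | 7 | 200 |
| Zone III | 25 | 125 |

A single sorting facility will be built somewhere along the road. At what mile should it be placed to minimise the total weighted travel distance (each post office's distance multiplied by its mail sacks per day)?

For a sum of weighted absolute distances on a line, the optimum is the weighted median (not the mean). Total weight W = 595; half-weight = 297.5.
Sort by position and accumulate weight:
  mile 1 (Zone I, w=110) → cum 110
  mile 7 (Zone V, w=200) → cum 310  ≥ 297.5 → median here
  mile 19 (Zone II, w=15) → cum 325
  mile 25 (Zone III, w=125) → cum 450
  mile 29 (Zone IV, w=45) → cum 495
  mile 30 (Zone VI, w=100) → cum 595
Optimal location: mile 7.

x = 7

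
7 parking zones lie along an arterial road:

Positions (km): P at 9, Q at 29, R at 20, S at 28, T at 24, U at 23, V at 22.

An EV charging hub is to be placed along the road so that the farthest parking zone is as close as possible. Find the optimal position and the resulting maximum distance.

location 19, max distance 10

The 1-center on a line is the midpoint of the two extreme points: leftmost at 9, rightmost at 29.
Optimal location = (9 + 29)/2 = 19; maximum distance = (29 − 9)/2 = 10.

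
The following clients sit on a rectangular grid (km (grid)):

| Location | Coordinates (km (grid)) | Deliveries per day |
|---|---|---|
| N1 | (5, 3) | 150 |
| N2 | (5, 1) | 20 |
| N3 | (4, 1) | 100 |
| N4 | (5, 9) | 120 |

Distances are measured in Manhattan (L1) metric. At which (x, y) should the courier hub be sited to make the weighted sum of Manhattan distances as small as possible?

(5, 3)

Manhattan distance separates: Σwᵢ(|x−xᵢ|+|y−yᵢ|) = Σwᵢ|x−xᵢ| + Σwᵢ|y−yᵢ|, so x and y are optimised independently as 1-D weighted medians.
Total weight W = 390; half = 195.
x-coordinate, sorted with cumulative weight:
  x=4 (N3, w=100) cum 100
  x=5 (N1, w=150) cum 250  ← median
  x=5 (N2, w=20) cum 270
  x=5 (N4, w=120) cum 390
⇒ x* = 5
y-coordinate, sorted with cumulative weight:
  y=1 (N2, w=20) cum 20
  y=1 (N3, w=100) cum 120
  y=3 (N1, w=150) cum 270  ← median
  y=9 (N4, w=120) cum 390
⇒ y* = 3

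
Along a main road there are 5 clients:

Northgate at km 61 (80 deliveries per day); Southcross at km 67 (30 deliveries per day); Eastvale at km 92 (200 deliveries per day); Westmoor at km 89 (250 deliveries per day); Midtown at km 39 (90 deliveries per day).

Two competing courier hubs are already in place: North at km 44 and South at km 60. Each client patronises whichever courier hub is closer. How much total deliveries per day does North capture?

90

The indifferent point is the midpoint (44+60)/2 = 52; clients left of it (closer to North at 44) go to North, those right go to South.
  Midtown at 39 (w=90) → North
  Northgate at 61 (w=80) → South
  Southcross at 67 (w=30) → South
  Westmoor at 89 (w=250) → South
  Eastvale at 92 (w=200) → South
North captures 90; South captures 560.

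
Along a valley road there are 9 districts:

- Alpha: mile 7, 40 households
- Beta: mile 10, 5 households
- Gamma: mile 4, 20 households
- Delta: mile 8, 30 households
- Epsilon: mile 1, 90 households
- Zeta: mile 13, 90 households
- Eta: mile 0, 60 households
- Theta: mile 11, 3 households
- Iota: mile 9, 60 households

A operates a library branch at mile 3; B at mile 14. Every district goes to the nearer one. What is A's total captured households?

The indifferent point is the midpoint (3+14)/2 = 8.5; districts left of it (closer to A at 3) go to A, those right go to B.
  Eta at 0 (w=60) → A
  Epsilon at 1 (w=90) → A
  Gamma at 4 (w=20) → A
  Alpha at 7 (w=40) → A
  Delta at 8 (w=30) → A
  Iota at 9 (w=60) → B
  Beta at 10 (w=5) → B
  Theta at 11 (w=3) → B
  Zeta at 13 (w=90) → B
A captures 240; B captures 158.

240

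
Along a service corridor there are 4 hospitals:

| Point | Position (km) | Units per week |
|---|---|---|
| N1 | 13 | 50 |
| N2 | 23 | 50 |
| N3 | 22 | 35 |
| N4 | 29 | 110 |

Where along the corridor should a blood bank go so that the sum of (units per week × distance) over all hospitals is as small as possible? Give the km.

x = 23

For a sum of weighted absolute distances on a line, the optimum is the weighted median (not the mean). Total weight W = 245; half-weight = 122.5.
Sort by position and accumulate weight:
  km 13 (N1, w=50) → cum 50
  km 22 (N3, w=35) → cum 85
  km 23 (N2, w=50) → cum 135  ≥ 122.5 → median here
  km 29 (N4, w=110) → cum 245
Optimal location: km 23.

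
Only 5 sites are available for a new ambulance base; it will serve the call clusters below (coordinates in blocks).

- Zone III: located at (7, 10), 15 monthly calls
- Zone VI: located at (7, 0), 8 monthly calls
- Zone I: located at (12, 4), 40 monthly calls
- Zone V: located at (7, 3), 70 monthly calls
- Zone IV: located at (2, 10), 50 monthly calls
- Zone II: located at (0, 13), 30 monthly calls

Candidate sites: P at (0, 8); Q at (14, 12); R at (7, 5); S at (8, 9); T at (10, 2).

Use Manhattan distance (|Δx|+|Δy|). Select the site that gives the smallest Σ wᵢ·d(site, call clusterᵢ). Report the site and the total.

R, total 1445 blocks

Total weighted distance at each candidate:
  P (0, 8): total = 2085
  Q (14, 12): total = 2957
  R (7, 5): total = 1445
  S (8, 9): total = 1670
  T (10, 2): total = 2075
Minimum is at R with total 1445 blocks.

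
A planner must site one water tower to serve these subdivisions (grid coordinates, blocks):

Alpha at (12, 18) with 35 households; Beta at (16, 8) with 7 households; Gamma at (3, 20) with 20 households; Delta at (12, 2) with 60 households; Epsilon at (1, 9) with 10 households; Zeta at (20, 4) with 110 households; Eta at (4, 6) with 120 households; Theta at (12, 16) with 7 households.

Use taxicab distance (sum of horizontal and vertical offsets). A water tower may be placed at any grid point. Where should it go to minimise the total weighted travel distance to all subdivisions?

Manhattan distance separates: Σwᵢ(|x−xᵢ|+|y−yᵢ|) = Σwᵢ|x−xᵢ| + Σwᵢ|y−yᵢ|, so x and y are optimised independently as 1-D weighted medians.
Total weight W = 369; half = 184.5.
x-coordinate, sorted with cumulative weight:
  x=1 (Epsilon, w=10) cum 10
  x=3 (Gamma, w=20) cum 30
  x=4 (Eta, w=120) cum 150
  x=12 (Alpha, w=35) cum 185  ← median
  x=12 (Delta, w=60) cum 245
  x=12 (Theta, w=7) cum 252
  x=16 (Beta, w=7) cum 259
  x=20 (Zeta, w=110) cum 369
⇒ x* = 12
y-coordinate, sorted with cumulative weight:
  y=2 (Delta, w=60) cum 60
  y=4 (Zeta, w=110) cum 170
  y=6 (Eta, w=120) cum 290  ← median
  y=8 (Beta, w=7) cum 297
  y=9 (Epsilon, w=10) cum 307
  y=16 (Theta, w=7) cum 314
  y=18 (Alpha, w=35) cum 349
  y=20 (Gamma, w=20) cum 369
⇒ y* = 6

(12, 6)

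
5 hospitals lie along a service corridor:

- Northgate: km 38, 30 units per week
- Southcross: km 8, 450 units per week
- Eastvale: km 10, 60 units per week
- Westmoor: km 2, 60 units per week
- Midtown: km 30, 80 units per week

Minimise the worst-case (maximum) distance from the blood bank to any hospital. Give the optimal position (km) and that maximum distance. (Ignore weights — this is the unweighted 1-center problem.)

The 1-center on a line is the midpoint of the two extreme points: leftmost at 2, rightmost at 38.
Optimal location = (2 + 38)/2 = 20; maximum distance = (38 − 2)/2 = 18.

location 20, max distance 18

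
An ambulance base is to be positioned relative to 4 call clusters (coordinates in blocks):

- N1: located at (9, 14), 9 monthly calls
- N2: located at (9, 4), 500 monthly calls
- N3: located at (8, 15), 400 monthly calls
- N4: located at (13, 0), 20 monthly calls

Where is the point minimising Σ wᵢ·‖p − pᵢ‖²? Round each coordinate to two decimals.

The minimiser of Σwᵢ‖p−pᵢ‖² is the weighted centroid p* = (Σwᵢpᵢ)/(Σwᵢ).
Σwᵢ = 929.
Σwᵢxᵢ = 9·9 + 500·9 + 400·8 + 20·13 = 8041.
Σwᵢyᵢ = 9·14 + 500·4 + 400·15 + 20·0 = 8126.
x* = 8041/929 = 8.66, y* = 8126/929 = 8.75.

(8.66, 8.75)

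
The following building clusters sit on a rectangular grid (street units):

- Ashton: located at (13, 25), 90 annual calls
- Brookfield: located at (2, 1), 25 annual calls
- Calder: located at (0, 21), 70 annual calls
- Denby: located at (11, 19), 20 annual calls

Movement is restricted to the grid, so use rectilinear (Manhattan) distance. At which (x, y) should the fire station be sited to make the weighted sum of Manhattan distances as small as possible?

(11, 21)

Manhattan distance separates: Σwᵢ(|x−xᵢ|+|y−yᵢ|) = Σwᵢ|x−xᵢ| + Σwᵢ|y−yᵢ|, so x and y are optimised independently as 1-D weighted medians.
Total weight W = 205; half = 102.5.
x-coordinate, sorted with cumulative weight:
  x=0 (Calder, w=70) cum 70
  x=2 (Brookfield, w=25) cum 95
  x=11 (Denby, w=20) cum 115  ← median
  x=13 (Ashton, w=90) cum 205
⇒ x* = 11
y-coordinate, sorted with cumulative weight:
  y=1 (Brookfield, w=25) cum 25
  y=19 (Denby, w=20) cum 45
  y=21 (Calder, w=70) cum 115  ← median
  y=25 (Ashton, w=90) cum 205
⇒ y* = 21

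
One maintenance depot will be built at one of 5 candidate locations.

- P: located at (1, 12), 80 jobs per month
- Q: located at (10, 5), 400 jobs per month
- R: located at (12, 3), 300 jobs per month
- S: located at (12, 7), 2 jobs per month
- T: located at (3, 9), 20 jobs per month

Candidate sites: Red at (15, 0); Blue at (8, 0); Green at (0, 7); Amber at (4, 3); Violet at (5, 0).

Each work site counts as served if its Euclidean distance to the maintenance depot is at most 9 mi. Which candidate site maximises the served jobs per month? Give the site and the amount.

Coverage radius r = 9 mi; a point is covered iff (Δx)²+(Δy)² ≤ 9² = 81.
  Red (15, 0): covers {Q, R, S} → 702
  Blue (8, 0): covers {Q, R, S} → 702
  Green (0, 7): covers {P, T} → 100
  Amber (4, 3): covers {Q, R, S, T} → 722
  Violet (5, 0): covers {Q, R} → 700
Maximum coverage at Amber: 722 jobs per month.

Amber, covering 722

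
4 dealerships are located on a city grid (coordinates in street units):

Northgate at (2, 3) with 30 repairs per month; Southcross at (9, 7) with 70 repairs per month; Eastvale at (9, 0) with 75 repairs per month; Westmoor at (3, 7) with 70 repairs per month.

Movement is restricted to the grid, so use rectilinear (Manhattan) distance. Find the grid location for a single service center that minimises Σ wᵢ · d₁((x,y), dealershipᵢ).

(9, 7)

Manhattan distance separates: Σwᵢ(|x−xᵢ|+|y−yᵢ|) = Σwᵢ|x−xᵢ| + Σwᵢ|y−yᵢ|, so x and y are optimised independently as 1-D weighted medians.
Total weight W = 245; half = 122.5.
x-coordinate, sorted with cumulative weight:
  x=2 (Northgate, w=30) cum 30
  x=3 (Westmoor, w=70) cum 100
  x=9 (Southcross, w=70) cum 170  ← median
  x=9 (Eastvale, w=75) cum 245
⇒ x* = 9
y-coordinate, sorted with cumulative weight:
  y=0 (Eastvale, w=75) cum 75
  y=3 (Northgate, w=30) cum 105
  y=7 (Southcross, w=70) cum 175  ← median
  y=7 (Westmoor, w=70) cum 245
⇒ y* = 7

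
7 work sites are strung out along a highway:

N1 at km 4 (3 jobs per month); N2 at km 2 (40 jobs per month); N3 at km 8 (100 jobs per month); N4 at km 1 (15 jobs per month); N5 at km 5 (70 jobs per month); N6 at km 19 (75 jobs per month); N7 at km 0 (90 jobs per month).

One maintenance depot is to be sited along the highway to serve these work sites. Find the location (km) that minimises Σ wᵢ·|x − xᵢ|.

For a sum of weighted absolute distances on a line, the optimum is the weighted median (not the mean). Total weight W = 393; half-weight = 196.5.
Sort by position and accumulate weight:
  km 0 (N7, w=90) → cum 90
  km 1 (N4, w=15) → cum 105
  km 2 (N2, w=40) → cum 145
  km 4 (N1, w=3) → cum 148
  km 5 (N5, w=70) → cum 218  ≥ 196.5 → median here
  km 8 (N3, w=100) → cum 318
  km 19 (N6, w=75) → cum 393
Optimal location: km 5.

x = 5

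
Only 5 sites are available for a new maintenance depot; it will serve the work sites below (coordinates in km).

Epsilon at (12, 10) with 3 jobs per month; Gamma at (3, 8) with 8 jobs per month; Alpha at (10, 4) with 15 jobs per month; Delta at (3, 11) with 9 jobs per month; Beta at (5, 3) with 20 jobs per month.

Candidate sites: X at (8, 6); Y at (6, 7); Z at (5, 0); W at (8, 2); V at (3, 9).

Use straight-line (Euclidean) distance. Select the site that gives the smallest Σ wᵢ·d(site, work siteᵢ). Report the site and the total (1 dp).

Y, total 247.9 km

Total weighted distance at each candidate:
  X (8, 6): total = 251.0
  Y (6, 7): total = 247.9
  Z (5, 0): total = 359.3
  W (8, 2): total = 287.6
  V (3, 9): total = 308.7
Minimum is at Y with total 247.9 km.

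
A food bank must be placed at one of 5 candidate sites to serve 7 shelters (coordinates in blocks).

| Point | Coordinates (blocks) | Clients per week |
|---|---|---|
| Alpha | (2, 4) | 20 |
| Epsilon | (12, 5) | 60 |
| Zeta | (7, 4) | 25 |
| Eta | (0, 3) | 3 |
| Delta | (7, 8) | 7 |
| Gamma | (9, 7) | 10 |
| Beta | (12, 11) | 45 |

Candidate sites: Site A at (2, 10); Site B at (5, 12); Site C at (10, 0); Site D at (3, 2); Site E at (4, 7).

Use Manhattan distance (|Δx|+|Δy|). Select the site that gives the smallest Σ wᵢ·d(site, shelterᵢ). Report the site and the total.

Total weighted distance at each candidate:
  Site A (2, 10): total = 1966
  Site B (5, 12): total = 1844
  Site C (10, 0): total = 1616
  Site D (3, 2): total = 1932
  Site E (4, 7): total = 1492
Minimum is at Site E with total 1492 blocks.

Site E, total 1492 blocks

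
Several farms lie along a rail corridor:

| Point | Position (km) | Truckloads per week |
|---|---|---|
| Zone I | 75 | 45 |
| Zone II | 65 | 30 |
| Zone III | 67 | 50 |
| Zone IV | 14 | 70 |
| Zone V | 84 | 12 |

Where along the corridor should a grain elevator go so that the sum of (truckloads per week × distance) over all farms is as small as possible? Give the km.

x = 67

For a sum of weighted absolute distances on a line, the optimum is the weighted median (not the mean). Total weight W = 207; half-weight = 103.5.
Sort by position and accumulate weight:
  km 14 (Zone IV, w=70) → cum 70
  km 65 (Zone II, w=30) → cum 100
  km 67 (Zone III, w=50) → cum 150  ≥ 103.5 → median here
  km 75 (Zone I, w=45) → cum 195
  km 84 (Zone V, w=12) → cum 207
Optimal location: km 67.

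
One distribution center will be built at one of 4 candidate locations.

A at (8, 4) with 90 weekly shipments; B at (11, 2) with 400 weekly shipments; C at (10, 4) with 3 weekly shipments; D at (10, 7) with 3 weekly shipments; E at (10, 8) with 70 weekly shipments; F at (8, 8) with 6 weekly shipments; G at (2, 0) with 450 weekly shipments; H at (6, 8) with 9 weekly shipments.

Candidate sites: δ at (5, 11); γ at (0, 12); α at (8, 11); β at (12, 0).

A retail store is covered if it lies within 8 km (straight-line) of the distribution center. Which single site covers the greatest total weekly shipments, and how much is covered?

Coverage radius r = 8 km; a point is covered iff (Δx)²+(Δy)² ≤ 8² = 64.
  δ (5, 11): covers {A, D, E, F, H} → 178
  γ (0, 12): covers {H} → 9
  α (8, 11): covers {A, C, D, E, F, H} → 181
  β (12, 0): covers {A, B, C, D} → 496
Maximum coverage at β: 496 weekly shipments.

β, covering 496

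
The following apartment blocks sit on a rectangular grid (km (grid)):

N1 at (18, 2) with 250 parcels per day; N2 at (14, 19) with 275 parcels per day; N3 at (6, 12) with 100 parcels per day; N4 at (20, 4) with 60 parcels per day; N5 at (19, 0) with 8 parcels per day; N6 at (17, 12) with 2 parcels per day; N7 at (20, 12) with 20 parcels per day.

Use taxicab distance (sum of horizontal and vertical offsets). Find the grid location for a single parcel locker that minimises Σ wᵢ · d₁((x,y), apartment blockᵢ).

Manhattan distance separates: Σwᵢ(|x−xᵢ|+|y−yᵢ|) = Σwᵢ|x−xᵢ| + Σwᵢ|y−yᵢ|, so x and y are optimised independently as 1-D weighted medians.
Total weight W = 715; half = 357.5.
x-coordinate, sorted with cumulative weight:
  x=6 (N3, w=100) cum 100
  x=14 (N2, w=275) cum 375  ← median
  x=17 (N6, w=2) cum 377
  x=18 (N1, w=250) cum 627
  x=19 (N5, w=8) cum 635
  x=20 (N4, w=60) cum 695
  x=20 (N7, w=20) cum 715
⇒ x* = 14
y-coordinate, sorted with cumulative weight:
  y=0 (N5, w=8) cum 8
  y=2 (N1, w=250) cum 258
  y=4 (N4, w=60) cum 318
  y=12 (N3, w=100) cum 418  ← median
  y=12 (N6, w=2) cum 420
  y=12 (N7, w=20) cum 440
  y=19 (N2, w=275) cum 715
⇒ y* = 12

(14, 12)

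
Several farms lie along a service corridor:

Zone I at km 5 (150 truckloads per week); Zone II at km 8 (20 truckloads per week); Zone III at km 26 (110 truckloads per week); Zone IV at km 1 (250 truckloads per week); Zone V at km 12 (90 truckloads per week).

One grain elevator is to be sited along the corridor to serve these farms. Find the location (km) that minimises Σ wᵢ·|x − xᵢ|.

x = 5

For a sum of weighted absolute distances on a line, the optimum is the weighted median (not the mean). Total weight W = 620; half-weight = 310.
Sort by position and accumulate weight:
  km 1 (Zone IV, w=250) → cum 250
  km 5 (Zone I, w=150) → cum 400  ≥ 310 → median here
  km 8 (Zone II, w=20) → cum 420
  km 12 (Zone V, w=90) → cum 510
  km 26 (Zone III, w=110) → cum 620
Optimal location: km 5.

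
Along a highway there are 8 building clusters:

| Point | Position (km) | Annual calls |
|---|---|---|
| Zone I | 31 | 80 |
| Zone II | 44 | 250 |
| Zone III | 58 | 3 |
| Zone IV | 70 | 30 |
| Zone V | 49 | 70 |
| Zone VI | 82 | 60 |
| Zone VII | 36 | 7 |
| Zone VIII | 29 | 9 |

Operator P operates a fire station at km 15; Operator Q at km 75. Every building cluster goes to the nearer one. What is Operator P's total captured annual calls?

346

The indifferent point is the midpoint (15+75)/2 = 45; building clusters left of it (closer to Operator P at 15) go to Operator P, those right go to Operator Q.
  Zone VIII at 29 (w=9) → Operator P
  Zone I at 31 (w=80) → Operator P
  Zone VII at 36 (w=7) → Operator P
  Zone II at 44 (w=250) → Operator P
  Zone V at 49 (w=70) → Operator Q
  Zone III at 58 (w=3) → Operator Q
  Zone IV at 70 (w=30) → Operator Q
  Zone VI at 82 (w=60) → Operator Q
Operator P captures 346; Operator Q captures 163.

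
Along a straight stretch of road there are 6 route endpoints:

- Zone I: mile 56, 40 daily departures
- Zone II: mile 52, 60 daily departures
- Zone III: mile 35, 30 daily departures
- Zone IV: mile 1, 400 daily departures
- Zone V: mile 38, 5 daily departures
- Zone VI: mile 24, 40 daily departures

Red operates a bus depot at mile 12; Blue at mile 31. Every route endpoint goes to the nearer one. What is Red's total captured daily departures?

The indifferent point is the midpoint (12+31)/2 = 21.5; route endpoints left of it (closer to Red at 12) go to Red, those right go to Blue.
  Zone IV at 1 (w=400) → Red
  Zone VI at 24 (w=40) → Blue
  Zone III at 35 (w=30) → Blue
  Zone V at 38 (w=5) → Blue
  Zone II at 52 (w=60) → Blue
  Zone I at 56 (w=40) → Blue
Red captures 400; Blue captures 175.

400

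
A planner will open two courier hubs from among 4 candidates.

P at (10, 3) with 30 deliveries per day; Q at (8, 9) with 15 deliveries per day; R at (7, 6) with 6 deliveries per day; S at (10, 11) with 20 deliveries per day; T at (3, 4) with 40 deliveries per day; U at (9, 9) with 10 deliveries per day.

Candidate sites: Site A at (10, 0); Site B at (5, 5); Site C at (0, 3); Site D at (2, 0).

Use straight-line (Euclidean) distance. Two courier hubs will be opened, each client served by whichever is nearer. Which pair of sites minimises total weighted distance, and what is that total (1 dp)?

Evaluate every pair (each demand assigned to the nearer of the two):
  {Site A, Site B}: total = 480.6
  {Site B, Site C}: total = 552.2
  {Site B, Site D}: total = 552.2
  {Site A, Site C}: total = 705.6
  {Site A, Site D}: total = 744.0
  {Site C, Site D}: total = 942.8
Best pair: {Site A, Site B} with total 480.6.

{Site A, Site B}, total 480.6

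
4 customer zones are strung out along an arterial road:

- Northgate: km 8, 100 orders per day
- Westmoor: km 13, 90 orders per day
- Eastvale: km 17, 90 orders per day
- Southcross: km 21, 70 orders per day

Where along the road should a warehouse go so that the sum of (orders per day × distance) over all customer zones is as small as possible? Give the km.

For a sum of weighted absolute distances on a line, the optimum is the weighted median (not the mean). Total weight W = 350; half-weight = 175.
Sort by position and accumulate weight:
  km 8 (Northgate, w=100) → cum 100
  km 13 (Westmoor, w=90) → cum 190  ≥ 175 → median here
  km 17 (Eastvale, w=90) → cum 280
  km 21 (Southcross, w=70) → cum 350
Optimal location: km 13.

x = 13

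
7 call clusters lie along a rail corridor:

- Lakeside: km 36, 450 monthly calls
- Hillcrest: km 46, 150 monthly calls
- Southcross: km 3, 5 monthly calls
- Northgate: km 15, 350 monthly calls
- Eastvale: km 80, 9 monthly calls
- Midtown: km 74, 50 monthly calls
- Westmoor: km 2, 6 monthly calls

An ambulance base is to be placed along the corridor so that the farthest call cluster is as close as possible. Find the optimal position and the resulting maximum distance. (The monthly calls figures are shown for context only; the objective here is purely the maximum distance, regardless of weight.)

The 1-center on a line is the midpoint of the two extreme points: leftmost at 2, rightmost at 80.
Optimal location = (2 + 80)/2 = 41; maximum distance = (80 − 2)/2 = 39.

location 41, max distance 39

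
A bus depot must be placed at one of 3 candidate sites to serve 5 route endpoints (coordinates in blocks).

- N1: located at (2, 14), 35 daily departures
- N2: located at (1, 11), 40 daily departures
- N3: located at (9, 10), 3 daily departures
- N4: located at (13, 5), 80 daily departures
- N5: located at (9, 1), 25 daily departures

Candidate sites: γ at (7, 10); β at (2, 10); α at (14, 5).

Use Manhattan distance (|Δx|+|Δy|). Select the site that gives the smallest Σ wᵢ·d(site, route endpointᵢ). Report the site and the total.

Total weighted distance at each candidate:
  γ (7, 10): total = 1756
  β (2, 10): total = 1921
  α (14, 5): total = 1830
Minimum is at γ with total 1756 blocks.

γ, total 1756 blocks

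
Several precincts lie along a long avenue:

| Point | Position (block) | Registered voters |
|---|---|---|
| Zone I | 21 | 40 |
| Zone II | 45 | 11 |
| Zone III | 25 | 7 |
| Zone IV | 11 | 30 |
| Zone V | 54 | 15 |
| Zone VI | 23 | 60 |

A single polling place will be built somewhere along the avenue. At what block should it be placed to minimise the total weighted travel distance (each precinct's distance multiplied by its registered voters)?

x = 23

For a sum of weighted absolute distances on a line, the optimum is the weighted median (not the mean). Total weight W = 163; half-weight = 81.5.
Sort by position and accumulate weight:
  block 11 (Zone IV, w=30) → cum 30
  block 21 (Zone I, w=40) → cum 70
  block 23 (Zone VI, w=60) → cum 130  ≥ 81.5 → median here
  block 25 (Zone III, w=7) → cum 137
  block 45 (Zone II, w=11) → cum 148
  block 54 (Zone V, w=15) → cum 163
Optimal location: block 23.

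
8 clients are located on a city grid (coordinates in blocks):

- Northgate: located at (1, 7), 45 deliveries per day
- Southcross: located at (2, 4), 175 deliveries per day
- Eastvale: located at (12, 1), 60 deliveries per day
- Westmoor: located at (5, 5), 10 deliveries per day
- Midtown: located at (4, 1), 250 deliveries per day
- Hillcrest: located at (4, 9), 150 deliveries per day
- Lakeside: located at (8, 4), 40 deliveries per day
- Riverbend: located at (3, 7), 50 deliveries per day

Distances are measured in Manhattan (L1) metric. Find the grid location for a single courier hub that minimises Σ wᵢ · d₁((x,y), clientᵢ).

(4, 4)

Manhattan distance separates: Σwᵢ(|x−xᵢ|+|y−yᵢ|) = Σwᵢ|x−xᵢ| + Σwᵢ|y−yᵢ|, so x and y are optimised independently as 1-D weighted medians.
Total weight W = 780; half = 390.
x-coordinate, sorted with cumulative weight:
  x=1 (Northgate, w=45) cum 45
  x=2 (Southcross, w=175) cum 220
  x=3 (Riverbend, w=50) cum 270
  x=4 (Midtown, w=250) cum 520  ← median
  x=4 (Hillcrest, w=150) cum 670
  x=5 (Westmoor, w=10) cum 680
  x=8 (Lakeside, w=40) cum 720
  x=12 (Eastvale, w=60) cum 780
⇒ x* = 4
y-coordinate, sorted with cumulative weight:
  y=1 (Eastvale, w=60) cum 60
  y=1 (Midtown, w=250) cum 310
  y=4 (Southcross, w=175) cum 485  ← median
  y=4 (Lakeside, w=40) cum 525
  y=5 (Westmoor, w=10) cum 535
  y=7 (Northgate, w=45) cum 580
  y=7 (Riverbend, w=50) cum 630
  y=9 (Hillcrest, w=150) cum 780
⇒ y* = 4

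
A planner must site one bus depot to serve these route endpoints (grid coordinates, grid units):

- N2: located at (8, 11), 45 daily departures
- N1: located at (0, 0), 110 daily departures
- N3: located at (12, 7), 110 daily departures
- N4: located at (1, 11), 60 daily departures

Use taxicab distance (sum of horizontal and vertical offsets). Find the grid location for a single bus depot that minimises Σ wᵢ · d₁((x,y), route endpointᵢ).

(1, 7)

Manhattan distance separates: Σwᵢ(|x−xᵢ|+|y−yᵢ|) = Σwᵢ|x−xᵢ| + Σwᵢ|y−yᵢ|, so x and y are optimised independently as 1-D weighted medians.
Total weight W = 325; half = 162.5.
x-coordinate, sorted with cumulative weight:
  x=0 (N1, w=110) cum 110
  x=1 (N4, w=60) cum 170  ← median
  x=8 (N2, w=45) cum 215
  x=12 (N3, w=110) cum 325
⇒ x* = 1
y-coordinate, sorted with cumulative weight:
  y=0 (N1, w=110) cum 110
  y=7 (N3, w=110) cum 220  ← median
  y=11 (N2, w=45) cum 265
  y=11 (N4, w=60) cum 325
⇒ y* = 7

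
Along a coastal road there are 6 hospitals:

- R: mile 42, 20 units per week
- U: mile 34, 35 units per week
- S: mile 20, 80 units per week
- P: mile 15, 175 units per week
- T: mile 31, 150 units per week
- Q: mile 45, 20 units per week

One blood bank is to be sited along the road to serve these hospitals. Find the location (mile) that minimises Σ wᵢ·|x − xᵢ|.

x = 20

For a sum of weighted absolute distances on a line, the optimum is the weighted median (not the mean). Total weight W = 480; half-weight = 240.
Sort by position and accumulate weight:
  mile 15 (P, w=175) → cum 175
  mile 20 (S, w=80) → cum 255  ≥ 240 → median here
  mile 31 (T, w=150) → cum 405
  mile 34 (U, w=35) → cum 440
  mile 42 (R, w=20) → cum 460
  mile 45 (Q, w=20) → cum 480
Optimal location: mile 20.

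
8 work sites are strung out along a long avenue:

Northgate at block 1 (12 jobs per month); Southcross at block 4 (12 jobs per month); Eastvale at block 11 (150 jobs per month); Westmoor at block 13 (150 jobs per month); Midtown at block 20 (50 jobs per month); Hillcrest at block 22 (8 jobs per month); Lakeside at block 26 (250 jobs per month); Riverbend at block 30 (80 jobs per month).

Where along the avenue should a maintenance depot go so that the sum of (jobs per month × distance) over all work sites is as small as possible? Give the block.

For a sum of weighted absolute distances on a line, the optimum is the weighted median (not the mean). Total weight W = 712; half-weight = 356.
Sort by position and accumulate weight:
  block 1 (Northgate, w=12) → cum 12
  block 4 (Southcross, w=12) → cum 24
  block 11 (Eastvale, w=150) → cum 174
  block 13 (Westmoor, w=150) → cum 324
  block 20 (Midtown, w=50) → cum 374  ≥ 356 → median here
  block 22 (Hillcrest, w=8) → cum 382
  block 26 (Lakeside, w=250) → cum 632
  block 30 (Riverbend, w=80) → cum 712
Optimal location: block 20.

x = 20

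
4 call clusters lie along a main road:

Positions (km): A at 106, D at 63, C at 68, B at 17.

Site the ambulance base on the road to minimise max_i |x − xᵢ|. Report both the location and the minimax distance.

location 61.5, max distance 44.5

The 1-center on a line is the midpoint of the two extreme points: leftmost at 17, rightmost at 106.
Optimal location = (17 + 106)/2 = 61.5; maximum distance = (106 − 17)/2 = 44.5.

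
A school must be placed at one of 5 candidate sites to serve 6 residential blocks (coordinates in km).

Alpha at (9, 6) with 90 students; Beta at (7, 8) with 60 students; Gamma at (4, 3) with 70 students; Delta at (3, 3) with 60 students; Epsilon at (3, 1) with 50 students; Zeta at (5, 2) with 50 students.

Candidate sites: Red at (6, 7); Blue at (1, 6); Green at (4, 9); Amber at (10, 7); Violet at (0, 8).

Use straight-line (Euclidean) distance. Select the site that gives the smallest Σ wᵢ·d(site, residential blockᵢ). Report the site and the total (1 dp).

Total weighted distance at each candidate:
  Red (6, 7): total = 1572.9
  Blue (1, 6): total = 2164.9
  Green (4, 9): total = 2256.2
  Amber (10, 7): total = 2120.1
  Violet (0, 8): total = 2819.1
Minimum is at Red with total 1572.9 km.

Red, total 1572.9 km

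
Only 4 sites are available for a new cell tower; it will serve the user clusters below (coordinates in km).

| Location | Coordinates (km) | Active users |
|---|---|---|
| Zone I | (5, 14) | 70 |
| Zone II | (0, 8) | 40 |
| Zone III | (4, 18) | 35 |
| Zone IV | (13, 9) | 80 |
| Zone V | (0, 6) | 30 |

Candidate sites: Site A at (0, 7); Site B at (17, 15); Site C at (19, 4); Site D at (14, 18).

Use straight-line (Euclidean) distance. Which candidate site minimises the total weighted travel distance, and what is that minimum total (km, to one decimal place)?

Total weighted distance at each candidate:
  Site A (0, 7): total = 2134.1
  Site B (17, 15): total = 3199.2
  Site C (19, 4): total = 3897.1
  Site D (14, 18): total = 3005.2
Minimum is at Site A with total 2134.1 km.

Site A, total 2134.1 km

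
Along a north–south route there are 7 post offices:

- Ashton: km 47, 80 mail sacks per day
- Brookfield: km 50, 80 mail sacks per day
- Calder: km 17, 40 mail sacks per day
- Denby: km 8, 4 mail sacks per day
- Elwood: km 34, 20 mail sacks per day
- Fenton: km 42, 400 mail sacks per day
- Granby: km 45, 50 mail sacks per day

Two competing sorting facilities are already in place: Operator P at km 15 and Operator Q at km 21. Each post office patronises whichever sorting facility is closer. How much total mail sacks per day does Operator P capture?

44

The indifferent point is the midpoint (15+21)/2 = 18; post offices left of it (closer to Operator P at 15) go to Operator P, those right go to Operator Q.
  Denby at 8 (w=4) → Operator P
  Calder at 17 (w=40) → Operator P
  Elwood at 34 (w=20) → Operator Q
  Fenton at 42 (w=400) → Operator Q
  Granby at 45 (w=50) → Operator Q
  Ashton at 47 (w=80) → Operator Q
  Brookfield at 50 (w=80) → Operator Q
Operator P captures 44; Operator Q captures 630.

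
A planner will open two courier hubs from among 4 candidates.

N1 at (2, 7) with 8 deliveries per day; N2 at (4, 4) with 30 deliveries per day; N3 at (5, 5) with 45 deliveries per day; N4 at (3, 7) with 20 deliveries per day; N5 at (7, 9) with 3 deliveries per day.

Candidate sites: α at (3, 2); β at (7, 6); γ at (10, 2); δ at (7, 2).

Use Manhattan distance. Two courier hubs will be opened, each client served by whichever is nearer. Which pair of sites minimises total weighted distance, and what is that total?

{α, β}, total 382

Evaluate every pair (each demand assigned to the nearer of the two):
  {α, β}: total = 382
  {β, γ}: total = 442
  {β, δ}: total = 442
  {α, δ}: total = 484
  {α, γ}: total = 493
  {γ, δ}: total = 656
Best pair: {α, β} with total 382.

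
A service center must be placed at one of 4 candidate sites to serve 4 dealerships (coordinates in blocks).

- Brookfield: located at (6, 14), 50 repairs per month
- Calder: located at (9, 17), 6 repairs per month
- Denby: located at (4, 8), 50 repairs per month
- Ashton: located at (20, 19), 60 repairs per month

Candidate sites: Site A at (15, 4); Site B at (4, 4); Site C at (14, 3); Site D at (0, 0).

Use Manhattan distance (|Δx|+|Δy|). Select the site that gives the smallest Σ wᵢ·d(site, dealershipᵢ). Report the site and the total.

Total weighted distance at each candidate:
  Site A (15, 4): total = 3014
  Site B (4, 4): total = 2768
  Site C (14, 3): total = 3134
  Site D (0, 0): total = 4096
Minimum is at Site B with total 2768 blocks.

Site B, total 2768 blocks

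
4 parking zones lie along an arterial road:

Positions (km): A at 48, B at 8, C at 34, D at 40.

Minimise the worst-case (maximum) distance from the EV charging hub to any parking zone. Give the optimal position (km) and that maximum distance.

The 1-center on a line is the midpoint of the two extreme points: leftmost at 8, rightmost at 48.
Optimal location = (8 + 48)/2 = 28; maximum distance = (48 − 8)/2 = 20.

location 28, max distance 20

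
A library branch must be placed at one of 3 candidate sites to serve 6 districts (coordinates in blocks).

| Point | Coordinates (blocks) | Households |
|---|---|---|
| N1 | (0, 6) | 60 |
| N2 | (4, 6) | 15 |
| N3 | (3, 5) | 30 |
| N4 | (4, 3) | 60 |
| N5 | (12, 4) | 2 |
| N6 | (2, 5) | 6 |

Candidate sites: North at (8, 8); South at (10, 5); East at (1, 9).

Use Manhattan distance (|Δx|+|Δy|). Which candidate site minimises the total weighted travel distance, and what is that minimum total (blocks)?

Total weighted distance at each candidate:
  North (8, 8): total = 1540
  South (10, 5): total = 1509
  East (1, 9): total = 1112
Minimum is at East with total 1112 blocks.

East, total 1112 blocks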